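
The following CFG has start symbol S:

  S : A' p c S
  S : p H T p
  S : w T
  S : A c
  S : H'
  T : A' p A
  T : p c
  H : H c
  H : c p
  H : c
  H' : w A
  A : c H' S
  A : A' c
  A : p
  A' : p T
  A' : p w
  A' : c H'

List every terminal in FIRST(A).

A : c H' S contributes {c}.
From A : A' c: add FIRST(A') = { c, p }.
A : p contributes {p}.
Union: FIRST(A) = { c, p }.

{ c, p }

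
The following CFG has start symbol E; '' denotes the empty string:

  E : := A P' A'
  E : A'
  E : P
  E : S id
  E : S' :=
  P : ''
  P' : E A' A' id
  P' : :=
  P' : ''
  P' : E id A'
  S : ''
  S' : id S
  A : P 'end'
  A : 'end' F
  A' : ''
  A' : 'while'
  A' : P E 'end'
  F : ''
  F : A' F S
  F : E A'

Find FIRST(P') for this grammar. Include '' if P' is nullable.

{ 'end', 'while', :=, id, '' }

From P' : E A' A' id: E, A', A' nullable, take FIRST(E) ∪ FIRST(A') ∪ FIRST(A') ∪ {id} = { 'end', 'while', :=, id }.
P' : := contributes {:=}.
P' : '' contributes ''.
From P' : E id A': E nullable, take FIRST(E) ∪ {id} = { 'end', 'while', :=, id }.
Union: FIRST(P') = { 'end', 'while', :=, id, '' }.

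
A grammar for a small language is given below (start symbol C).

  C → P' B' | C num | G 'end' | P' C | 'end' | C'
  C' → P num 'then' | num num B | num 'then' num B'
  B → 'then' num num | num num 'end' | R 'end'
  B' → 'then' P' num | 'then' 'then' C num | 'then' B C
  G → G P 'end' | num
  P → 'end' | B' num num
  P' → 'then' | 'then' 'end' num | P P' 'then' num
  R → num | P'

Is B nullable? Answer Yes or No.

No nonterminal in this grammar is nullable.
No production of B has an RHS whose symbols are all nullable, so B is not nullable.

No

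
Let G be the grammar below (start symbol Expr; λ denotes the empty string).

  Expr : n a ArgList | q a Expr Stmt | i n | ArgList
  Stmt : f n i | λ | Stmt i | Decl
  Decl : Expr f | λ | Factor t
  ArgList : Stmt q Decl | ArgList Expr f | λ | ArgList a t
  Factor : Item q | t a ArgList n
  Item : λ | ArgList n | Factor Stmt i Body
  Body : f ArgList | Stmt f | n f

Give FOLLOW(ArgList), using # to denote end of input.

{ #, a, f, i, n, q, t }

In Expr : n a ArgList: ArgList is at the end, add FOLLOW(Expr) = { #, a, f, i, n, q, t }.
In Expr : ArgList: ArgList is at the end, add FOLLOW(Expr) = { #, a, f, i, n, q, t }.
In ArgList : ArgList Expr f: add FIRST(Expr f) = { a, f, i, n, q, t }.
In ArgList : ArgList a t: add FIRST(a t) = { a }.
In Factor : t a ArgList n: add FIRST(n) = { n }.
In Item : ArgList n: add FIRST(n) = { n }.
In Body : f ArgList: ArgList is at the end, add FOLLOW(Body) = { q }.
Union: FOLLOW(ArgList) = { #, a, f, i, n, q, t }.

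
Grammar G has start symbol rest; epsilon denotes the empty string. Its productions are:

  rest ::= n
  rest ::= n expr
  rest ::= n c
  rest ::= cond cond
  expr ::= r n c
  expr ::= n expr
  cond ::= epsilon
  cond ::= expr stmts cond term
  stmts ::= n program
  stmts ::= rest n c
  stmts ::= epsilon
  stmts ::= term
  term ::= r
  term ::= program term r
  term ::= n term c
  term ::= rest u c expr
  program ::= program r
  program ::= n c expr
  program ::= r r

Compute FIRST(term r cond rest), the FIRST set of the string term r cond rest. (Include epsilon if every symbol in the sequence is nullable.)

{ n, r, u }

Add FIRST(term) = { n, r, u }; term is not nullable, stop.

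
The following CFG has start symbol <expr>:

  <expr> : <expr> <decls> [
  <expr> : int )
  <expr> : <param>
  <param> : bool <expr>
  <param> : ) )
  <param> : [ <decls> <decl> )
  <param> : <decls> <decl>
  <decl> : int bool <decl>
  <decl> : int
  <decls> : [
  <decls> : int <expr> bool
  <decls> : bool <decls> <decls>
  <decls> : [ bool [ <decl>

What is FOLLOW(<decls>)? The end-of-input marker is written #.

In <expr> : <expr> <decls> [: add FIRST([) = { [ }.
In <param> : [ <decls> <decl> ): add FIRST(<decl> )) = { int }.
In <param> : <decls> <decl>: add FIRST(<decl>) = { int }.
In <decls> : bool <decls> <decls>: add FIRST(<decls>) = { [, bool, int }.
In <decls> : bool <decls> <decls>: <decls> is at the end, add FOLLOW(<decls>) = { [, bool, int }.
Union: FOLLOW(<decls>) = { [, bool, int }.

{ [, bool, int }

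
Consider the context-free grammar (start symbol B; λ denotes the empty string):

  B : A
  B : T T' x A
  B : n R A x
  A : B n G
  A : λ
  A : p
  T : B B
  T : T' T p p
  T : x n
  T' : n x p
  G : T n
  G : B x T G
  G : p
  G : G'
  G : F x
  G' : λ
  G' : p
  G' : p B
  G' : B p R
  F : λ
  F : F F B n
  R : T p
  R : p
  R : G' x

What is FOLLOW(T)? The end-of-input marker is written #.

{ #, n, p, x }

In B : T T' x A: add FIRST(T' x A) = { n }.
In T : T' T p p: add FIRST(p p) = { p }.
In G : T n: add FIRST(n) = { n }.
In G : B x T G: add FIRST(G)\{λ} = { n, p, x }.
  Since G is nullable, also add FOLLOW(G) = { #, n, p, x }.
In R : T p: add FIRST(p) = { p }.
Union: FOLLOW(T) = { #, n, p, x }.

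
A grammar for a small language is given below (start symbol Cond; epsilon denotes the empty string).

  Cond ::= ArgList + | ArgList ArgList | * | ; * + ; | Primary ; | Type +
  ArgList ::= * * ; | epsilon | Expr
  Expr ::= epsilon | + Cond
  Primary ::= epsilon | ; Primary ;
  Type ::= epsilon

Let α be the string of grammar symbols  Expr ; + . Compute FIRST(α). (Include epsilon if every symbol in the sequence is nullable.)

Add FIRST(Expr)\{epsilon} = { + }; Expr is nullable, continue.
; is a terminal; add {;} and stop.

{ +, ; }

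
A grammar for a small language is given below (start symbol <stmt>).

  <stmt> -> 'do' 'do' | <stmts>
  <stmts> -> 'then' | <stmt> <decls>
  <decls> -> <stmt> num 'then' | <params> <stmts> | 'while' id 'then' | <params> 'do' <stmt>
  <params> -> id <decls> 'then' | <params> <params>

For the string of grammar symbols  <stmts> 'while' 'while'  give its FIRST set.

{ 'do', 'then' }

Add FIRST(<stmts>) = { 'do', 'then' }; <stmts> is not nullable, stop.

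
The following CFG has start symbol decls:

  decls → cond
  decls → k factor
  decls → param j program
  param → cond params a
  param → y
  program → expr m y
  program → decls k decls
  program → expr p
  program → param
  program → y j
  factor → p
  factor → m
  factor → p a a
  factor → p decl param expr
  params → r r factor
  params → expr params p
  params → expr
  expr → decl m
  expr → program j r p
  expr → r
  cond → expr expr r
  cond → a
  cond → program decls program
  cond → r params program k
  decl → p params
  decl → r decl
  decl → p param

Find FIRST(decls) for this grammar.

{ a, k, p, r, y }

From decls → cond: add FIRST(cond) = { a, k, p, r, y }.
decls → k factor contributes {k}.
From decls → param j program: add FIRST(param) = { a, k, p, r, y }.
Union: FIRST(decls) = { a, k, p, r, y }.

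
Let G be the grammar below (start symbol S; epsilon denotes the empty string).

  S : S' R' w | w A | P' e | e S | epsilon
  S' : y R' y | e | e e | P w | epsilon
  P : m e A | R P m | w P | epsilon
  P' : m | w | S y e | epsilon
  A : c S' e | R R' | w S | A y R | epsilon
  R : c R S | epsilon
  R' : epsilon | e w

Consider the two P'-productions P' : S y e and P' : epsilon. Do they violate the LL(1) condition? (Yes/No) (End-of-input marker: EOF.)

FIRST(S y e) = { c, e, m, w, y } and FIRST(epsilon) = { epsilon }.
The second alternative is nullable and FOLLOW(P') = { e } shares e with FIRST of the first — conflict.

Yes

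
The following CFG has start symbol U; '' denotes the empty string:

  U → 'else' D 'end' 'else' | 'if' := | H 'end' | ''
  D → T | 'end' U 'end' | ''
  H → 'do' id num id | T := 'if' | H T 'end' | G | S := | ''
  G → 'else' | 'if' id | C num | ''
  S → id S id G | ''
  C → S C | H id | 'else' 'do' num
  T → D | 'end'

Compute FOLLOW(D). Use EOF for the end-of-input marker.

In U → 'else' D 'end' 'else': add FIRST('end' 'else') = { 'end' }.
In T → D: D is at the end, add FOLLOW(T) = { 'end', := }.
Union: FOLLOW(D) = { 'end', := }.

{ 'end', := }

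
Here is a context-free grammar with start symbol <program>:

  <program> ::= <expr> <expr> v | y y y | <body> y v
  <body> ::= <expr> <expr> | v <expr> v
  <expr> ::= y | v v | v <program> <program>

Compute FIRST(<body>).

From <body> ::= <expr> <expr>: add FIRST(<expr>) = { v, y }.
<body> ::= v <expr> v contributes {v}.
Union: FIRST(<body>) = { v, y }.

{ v, y }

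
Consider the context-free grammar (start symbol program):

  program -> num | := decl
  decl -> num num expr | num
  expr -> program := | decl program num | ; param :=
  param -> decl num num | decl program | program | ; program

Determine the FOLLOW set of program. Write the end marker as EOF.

{ EOF, :=, num }

program is the start symbol, so EOF ∈ FOLLOW(program).
In expr -> program :=: add FIRST(:=) = { := }.
In expr -> decl program num: add FIRST(num) = { num }.
In param -> decl program: program is at the end, add FOLLOW(param) = { := }.
In param -> program: program is at the end, add FOLLOW(param) = { := }.
In param -> ; program: program is at the end, add FOLLOW(param) = { := }.
Union: FOLLOW(program) = { EOF, :=, num }.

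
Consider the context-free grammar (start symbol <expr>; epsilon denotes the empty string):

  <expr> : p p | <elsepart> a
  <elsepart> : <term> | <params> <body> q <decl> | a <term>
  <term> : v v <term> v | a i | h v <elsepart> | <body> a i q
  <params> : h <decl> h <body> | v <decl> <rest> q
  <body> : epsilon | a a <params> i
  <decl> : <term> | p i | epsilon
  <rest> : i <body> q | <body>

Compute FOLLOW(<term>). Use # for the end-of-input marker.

{ a, h, i, q, v }

In <elsepart> : <term>: <term> is at the end, add FOLLOW(<elsepart>) = { a, h, i, q, v }.
In <elsepart> : a <term>: <term> is at the end, add FOLLOW(<elsepart>) = { a, h, i, q, v }.
In <term> : v v <term> v: add FIRST(v) = { v }.
In <decl> : <term>: <term> is at the end, add FOLLOW(<decl>) = { a, h, i, q, v }.
Union: FOLLOW(<term>) = { a, h, i, q, v }.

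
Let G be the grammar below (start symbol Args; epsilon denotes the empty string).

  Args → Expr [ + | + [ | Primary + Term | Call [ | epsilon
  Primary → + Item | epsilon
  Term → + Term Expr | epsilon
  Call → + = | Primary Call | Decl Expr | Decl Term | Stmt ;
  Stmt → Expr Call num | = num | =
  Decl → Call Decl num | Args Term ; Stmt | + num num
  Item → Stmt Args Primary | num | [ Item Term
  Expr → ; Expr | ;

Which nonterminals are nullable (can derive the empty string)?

Directly nullable (have an epsilon-production): Args, Primary, Term.
No other nonterminal has a production whose RHS symbols are all nullable.

{ Args, Primary, Term }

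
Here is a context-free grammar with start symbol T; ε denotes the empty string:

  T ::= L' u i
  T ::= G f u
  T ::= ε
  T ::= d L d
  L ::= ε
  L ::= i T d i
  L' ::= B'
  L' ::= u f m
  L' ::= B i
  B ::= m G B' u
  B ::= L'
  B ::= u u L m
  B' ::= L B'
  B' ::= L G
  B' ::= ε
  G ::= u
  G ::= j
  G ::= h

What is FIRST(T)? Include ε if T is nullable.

From T ::= L' u i: L' nullable, take FIRST(L') ∪ {u} = { h, i, j, m, u }.
From T ::= G f u: add FIRST(G) = { h, j, u }.
T ::= ε contributes ε.
T ::= d L d contributes {d}.
Union: FIRST(T) = { d, h, i, j, m, u, ε }.

{ d, h, i, j, m, u, ε }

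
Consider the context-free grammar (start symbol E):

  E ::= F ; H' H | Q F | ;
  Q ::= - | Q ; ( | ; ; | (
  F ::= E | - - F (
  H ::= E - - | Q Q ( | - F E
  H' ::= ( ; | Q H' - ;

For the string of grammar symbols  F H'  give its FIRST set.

{ (, -, ; }

Add FIRST(F) = { (, -, ; }; F is not nullable, stop.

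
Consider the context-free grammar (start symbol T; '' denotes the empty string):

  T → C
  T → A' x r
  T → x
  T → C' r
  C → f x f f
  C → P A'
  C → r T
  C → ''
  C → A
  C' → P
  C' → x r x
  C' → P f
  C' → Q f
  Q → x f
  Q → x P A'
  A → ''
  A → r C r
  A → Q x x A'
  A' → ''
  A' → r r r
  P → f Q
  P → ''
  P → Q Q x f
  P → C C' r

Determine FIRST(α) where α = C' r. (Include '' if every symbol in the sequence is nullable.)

{ f, r, x }

Add FIRST(C')\{''} = { f, r, x }; C' is nullable, continue.
r is a terminal; add {r} and stop.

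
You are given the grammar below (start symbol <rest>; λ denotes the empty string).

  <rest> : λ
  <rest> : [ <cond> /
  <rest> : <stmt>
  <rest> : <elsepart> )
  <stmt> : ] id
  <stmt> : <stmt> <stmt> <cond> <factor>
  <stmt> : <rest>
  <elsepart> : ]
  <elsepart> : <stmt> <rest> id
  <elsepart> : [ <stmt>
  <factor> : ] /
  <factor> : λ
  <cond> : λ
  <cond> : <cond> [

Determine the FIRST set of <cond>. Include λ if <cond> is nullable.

{ [, λ }

<cond> : λ contributes λ.
From <cond> : <cond> [: <cond> nullable, take FIRST(<cond>) ∪ {[} = { [ }.
Union: FIRST(<cond>) = { [, λ }.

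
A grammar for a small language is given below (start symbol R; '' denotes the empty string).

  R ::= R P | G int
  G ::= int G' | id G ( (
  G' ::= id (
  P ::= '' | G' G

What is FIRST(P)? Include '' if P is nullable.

{ id, '' }

P ::= '' contributes ''.
From P ::= G' G: add FIRST(G') = { id }.
Union: FIRST(P) = { id, '' }.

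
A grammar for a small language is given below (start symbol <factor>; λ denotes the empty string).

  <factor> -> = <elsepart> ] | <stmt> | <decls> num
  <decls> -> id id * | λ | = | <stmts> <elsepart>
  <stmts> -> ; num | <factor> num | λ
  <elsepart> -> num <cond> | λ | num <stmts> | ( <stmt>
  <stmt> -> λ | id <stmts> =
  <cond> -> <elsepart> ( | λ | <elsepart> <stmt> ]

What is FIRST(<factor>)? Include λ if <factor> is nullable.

{ (, ;, =, id, num, λ }

<factor> -> = <elsepart> ] contributes {=}.
From <factor> -> <stmt>: add FIRST(<stmt>) = { id, λ } (including λ since <stmt> is nullable).
From <factor> -> <decls> num: <decls> nullable, take FIRST(<decls>) ∪ {num} = { (, ;, =, id, num }.
Union: FIRST(<factor>) = { (, ;, =, id, num, λ }.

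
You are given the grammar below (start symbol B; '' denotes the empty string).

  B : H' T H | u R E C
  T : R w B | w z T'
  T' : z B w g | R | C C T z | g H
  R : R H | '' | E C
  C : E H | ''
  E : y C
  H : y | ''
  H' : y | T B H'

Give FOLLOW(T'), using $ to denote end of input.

In T : w z T': T' is at the end, add FOLLOW(T) = { $, u, w, y, z }.
Union: FOLLOW(T') = { $, u, w, y, z }.

{ $, u, w, y, z }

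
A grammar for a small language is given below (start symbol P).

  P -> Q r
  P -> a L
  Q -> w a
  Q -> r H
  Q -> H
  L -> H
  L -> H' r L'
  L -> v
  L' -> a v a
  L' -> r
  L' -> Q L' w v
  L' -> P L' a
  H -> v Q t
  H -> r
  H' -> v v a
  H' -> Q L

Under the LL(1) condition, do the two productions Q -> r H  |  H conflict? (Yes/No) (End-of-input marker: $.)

FIRST(r H) = { r } and FIRST(H) = { r, v }.
Both contain r, so the two alternatives are not disjoint — LL(1) conflict.

Yes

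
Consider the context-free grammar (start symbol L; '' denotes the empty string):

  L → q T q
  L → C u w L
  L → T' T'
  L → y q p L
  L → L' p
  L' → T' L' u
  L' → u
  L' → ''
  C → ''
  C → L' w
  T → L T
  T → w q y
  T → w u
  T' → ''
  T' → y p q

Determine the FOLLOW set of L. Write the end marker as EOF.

{ EOF, p, q, u, w, y }

L is the start symbol, so EOF ∈ FOLLOW(L).
In L → C u w L: L is at the end, add FOLLOW(L) = { EOF, p, q, u, w, y }.
In L → y q p L: L is at the end, add FOLLOW(L) = { EOF, p, q, u, w, y }.
In T → L T: add FIRST(T) = { p, q, u, w, y }.
Union: FOLLOW(L) = { EOF, p, q, u, w, y }.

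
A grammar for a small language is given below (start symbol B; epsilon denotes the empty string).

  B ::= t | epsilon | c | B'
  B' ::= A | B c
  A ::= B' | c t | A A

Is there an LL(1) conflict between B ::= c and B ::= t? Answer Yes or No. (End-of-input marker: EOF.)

FIRST(c) = { c } and FIRST(t) = { t }.
The FIRST sets are disjoint and neither alternative is nullable — no conflict.

No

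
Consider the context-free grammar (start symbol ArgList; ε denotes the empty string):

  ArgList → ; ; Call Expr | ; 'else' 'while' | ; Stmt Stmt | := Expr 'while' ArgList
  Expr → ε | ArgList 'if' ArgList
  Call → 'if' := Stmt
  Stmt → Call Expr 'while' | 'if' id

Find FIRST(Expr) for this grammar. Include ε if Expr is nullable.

{ :=, ;, ε }

Expr → ε contributes ε.
From Expr → ArgList 'if' ArgList: add FIRST(ArgList) = { :=, ; }.
Union: FIRST(Expr) = { :=, ;, ε }.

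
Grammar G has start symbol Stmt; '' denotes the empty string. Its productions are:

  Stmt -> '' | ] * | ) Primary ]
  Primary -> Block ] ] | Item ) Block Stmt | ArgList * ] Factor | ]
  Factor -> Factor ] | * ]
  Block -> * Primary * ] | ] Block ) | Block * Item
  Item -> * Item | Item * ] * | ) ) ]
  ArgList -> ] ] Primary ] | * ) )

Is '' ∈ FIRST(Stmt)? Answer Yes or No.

Stmt has an ''-production, so Stmt ⇒ ''.

Yes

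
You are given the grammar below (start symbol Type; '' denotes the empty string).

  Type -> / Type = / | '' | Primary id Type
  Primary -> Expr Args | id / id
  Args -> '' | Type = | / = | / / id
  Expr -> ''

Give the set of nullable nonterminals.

Directly nullable (have an ''-production): Type, Args, Expr.
Primary -> Expr Args with every symbol nullable, so Primary is nullable.

{ Args, Expr, Primary, Type }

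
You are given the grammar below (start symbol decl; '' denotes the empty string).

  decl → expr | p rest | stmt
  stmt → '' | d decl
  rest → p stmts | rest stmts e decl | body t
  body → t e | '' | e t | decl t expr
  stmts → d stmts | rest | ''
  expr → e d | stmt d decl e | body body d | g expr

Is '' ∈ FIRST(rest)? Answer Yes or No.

No

Nullable nonterminals: body, decl, stmt, stmts.
No production of rest has an RHS whose symbols are all nullable, so rest is not nullable.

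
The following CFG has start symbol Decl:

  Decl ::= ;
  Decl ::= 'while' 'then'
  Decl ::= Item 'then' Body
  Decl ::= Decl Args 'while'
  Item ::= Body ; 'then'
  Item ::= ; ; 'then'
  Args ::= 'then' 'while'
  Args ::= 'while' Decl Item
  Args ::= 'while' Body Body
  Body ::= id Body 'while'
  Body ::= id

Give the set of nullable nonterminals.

{ } (none)

No nonterminal has an empty production or an RHS whose symbols are all nullable.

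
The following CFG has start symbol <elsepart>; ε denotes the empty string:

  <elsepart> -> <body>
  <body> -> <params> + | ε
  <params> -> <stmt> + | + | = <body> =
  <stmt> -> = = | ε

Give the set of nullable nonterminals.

{ <body>, <elsepart>, <stmt> }

Directly nullable (have an ε-production): <body>, <stmt>.
<elsepart> -> <body> with every symbol nullable, so <elsepart> is nullable.
No other nonterminal has a production whose RHS symbols are all nullable.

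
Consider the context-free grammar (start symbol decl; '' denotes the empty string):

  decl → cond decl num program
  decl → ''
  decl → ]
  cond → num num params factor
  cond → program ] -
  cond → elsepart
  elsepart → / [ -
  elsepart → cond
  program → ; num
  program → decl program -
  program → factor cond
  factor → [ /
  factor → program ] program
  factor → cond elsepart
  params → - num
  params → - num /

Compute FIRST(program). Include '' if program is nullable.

{ /, ;, [, ], num }

program → ; num contributes {;}.
From program → decl program -: decl nullable, take FIRST(decl) ∪ FIRST(program) = { /, ;, [, ], num }.
From program → factor cond: add FIRST(factor) = { /, ;, [, ], num }.
Union: FIRST(program) = { /, ;, [, ], num }.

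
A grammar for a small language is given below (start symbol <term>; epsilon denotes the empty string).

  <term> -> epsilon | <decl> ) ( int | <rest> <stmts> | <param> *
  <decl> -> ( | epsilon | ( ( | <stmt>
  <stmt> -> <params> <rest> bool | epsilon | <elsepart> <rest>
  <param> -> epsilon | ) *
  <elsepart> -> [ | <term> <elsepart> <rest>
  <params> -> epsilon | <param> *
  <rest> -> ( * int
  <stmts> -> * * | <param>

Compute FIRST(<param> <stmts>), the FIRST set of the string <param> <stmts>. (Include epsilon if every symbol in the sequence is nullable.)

{ ), *, epsilon }

Add FIRST(<param>)\{epsilon} = { ) }; <param> is nullable, continue.
Add FIRST(<stmts>)\{epsilon} = { ), * }; <stmts> is nullable, continue.
Every symbol is nullable, so include epsilon.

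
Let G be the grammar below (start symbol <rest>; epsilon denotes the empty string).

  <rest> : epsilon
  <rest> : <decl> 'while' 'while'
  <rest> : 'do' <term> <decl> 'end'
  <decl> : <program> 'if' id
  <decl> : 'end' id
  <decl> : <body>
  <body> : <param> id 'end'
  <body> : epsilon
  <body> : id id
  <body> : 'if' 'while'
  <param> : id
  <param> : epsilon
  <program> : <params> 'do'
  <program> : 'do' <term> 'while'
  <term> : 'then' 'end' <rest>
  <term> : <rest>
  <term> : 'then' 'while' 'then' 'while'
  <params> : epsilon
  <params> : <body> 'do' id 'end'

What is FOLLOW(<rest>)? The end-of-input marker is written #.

<rest> is the start symbol, so # ∈ FOLLOW(<rest>).
In <term> : 'then' 'end' <rest>: <rest> is at the end, add FOLLOW(<term>) = { 'do', 'end', 'if', 'while', id }.
In <term> : <rest>: <rest> is at the end, add FOLLOW(<term>) = { 'do', 'end', 'if', 'while', id }.
Union: FOLLOW(<rest>) = { #, 'do', 'end', 'if', 'while', id }.

{ #, 'do', 'end', 'if', 'while', id }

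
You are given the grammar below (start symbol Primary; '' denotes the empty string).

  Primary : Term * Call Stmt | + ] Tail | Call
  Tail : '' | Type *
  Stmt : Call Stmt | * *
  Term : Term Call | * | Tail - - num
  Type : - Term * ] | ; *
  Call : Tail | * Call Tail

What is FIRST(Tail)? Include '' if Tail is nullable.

{ -, ;, '' }

Tail : '' contributes ''.
From Tail : Type *: add FIRST(Type) = { -, ; }.
Union: FIRST(Tail) = { -, ;, '' }.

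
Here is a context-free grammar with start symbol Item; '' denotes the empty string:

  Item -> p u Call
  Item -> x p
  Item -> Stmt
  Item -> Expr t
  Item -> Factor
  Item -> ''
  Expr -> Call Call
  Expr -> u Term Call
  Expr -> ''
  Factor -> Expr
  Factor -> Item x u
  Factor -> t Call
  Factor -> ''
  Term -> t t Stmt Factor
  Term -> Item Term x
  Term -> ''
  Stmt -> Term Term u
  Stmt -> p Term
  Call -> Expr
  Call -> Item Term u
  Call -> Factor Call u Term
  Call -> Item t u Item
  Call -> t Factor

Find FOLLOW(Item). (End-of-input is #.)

{ #, p, t, u, x }

Item is the start symbol, so # ∈ FOLLOW(Item).
In Factor -> Item x u: add FIRST(x u) = { x }.
In Term -> Item Term x: add FIRST(Term x) = { p, t, u, x }.
In Call -> Item Term u: add FIRST(Term u) = { p, t, u, x }.
In Call -> Item t u Item: add FIRST(t u Item) = { t }.
In Call -> Item t u Item: Item is at the end, add FOLLOW(Call) = { #, p, t, u, x }.
Union: FOLLOW(Item) = { #, p, t, u, x }.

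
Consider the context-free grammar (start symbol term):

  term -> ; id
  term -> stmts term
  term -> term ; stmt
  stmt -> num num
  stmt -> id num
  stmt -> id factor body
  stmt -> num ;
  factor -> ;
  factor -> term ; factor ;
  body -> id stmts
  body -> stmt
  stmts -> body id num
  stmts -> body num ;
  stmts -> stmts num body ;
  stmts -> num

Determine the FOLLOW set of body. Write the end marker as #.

{ #, ;, id, num }

In stmt -> id factor body: body is at the end, add FOLLOW(stmt) = { #, ;, id, num }.
In stmts -> body id num: add FIRST(id num) = { id }.
In stmts -> body num ;: add FIRST(num ;) = { num }.
In stmts -> stmts num body ;: add FIRST(;) = { ; }.
Union: FOLLOW(body) = { #, ;, id, num }.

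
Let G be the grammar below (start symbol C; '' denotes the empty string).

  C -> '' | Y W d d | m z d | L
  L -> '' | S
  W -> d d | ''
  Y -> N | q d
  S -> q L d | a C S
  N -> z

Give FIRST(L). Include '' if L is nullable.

{ a, q, '' }

L -> '' contributes ''.
From L -> S: add FIRST(S) = { a, q }.
Union: FIRST(L) = { a, q, '' }.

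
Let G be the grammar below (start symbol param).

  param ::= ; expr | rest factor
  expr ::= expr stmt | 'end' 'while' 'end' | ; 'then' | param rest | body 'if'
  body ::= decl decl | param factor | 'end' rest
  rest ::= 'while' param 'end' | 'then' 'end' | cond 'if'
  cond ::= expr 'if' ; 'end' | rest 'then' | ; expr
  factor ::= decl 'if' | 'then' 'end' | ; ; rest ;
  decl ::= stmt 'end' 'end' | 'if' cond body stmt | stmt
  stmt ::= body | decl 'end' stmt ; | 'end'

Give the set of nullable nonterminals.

{ } (none)

No nonterminal has an empty production or an RHS whose symbols are all nullable.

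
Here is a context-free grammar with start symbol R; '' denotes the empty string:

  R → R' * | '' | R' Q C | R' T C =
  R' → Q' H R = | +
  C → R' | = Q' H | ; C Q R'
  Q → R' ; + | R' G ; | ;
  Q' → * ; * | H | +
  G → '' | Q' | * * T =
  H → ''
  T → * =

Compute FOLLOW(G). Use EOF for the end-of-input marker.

In Q → R' G ;: add FIRST(;) = { ; }.
Union: FOLLOW(G) = { ; }.

{ ; }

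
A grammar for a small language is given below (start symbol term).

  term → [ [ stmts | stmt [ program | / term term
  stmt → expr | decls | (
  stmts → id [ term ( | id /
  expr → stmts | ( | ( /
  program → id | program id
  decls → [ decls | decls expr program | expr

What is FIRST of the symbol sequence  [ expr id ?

[ is a terminal; add {[} and stop.

{ [ }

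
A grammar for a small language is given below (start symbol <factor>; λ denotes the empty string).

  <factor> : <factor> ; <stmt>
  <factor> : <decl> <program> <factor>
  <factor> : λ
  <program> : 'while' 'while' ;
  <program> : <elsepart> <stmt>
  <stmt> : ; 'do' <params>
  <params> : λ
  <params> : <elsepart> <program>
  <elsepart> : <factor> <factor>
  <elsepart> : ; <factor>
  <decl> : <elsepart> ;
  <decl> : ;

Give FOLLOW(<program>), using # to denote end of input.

{ #, 'while', ; }

In <factor> : <decl> <program> <factor>: add FIRST(<factor>)\{λ} = { ; }.
  Since <factor> is nullable, also add FOLLOW(<factor>) = { #, 'while', ; }.
In <params> : <elsepart> <program>: <program> is at the end, add FOLLOW(<params>) = { #, 'while', ; }.
Union: FOLLOW(<program>) = { #, 'while', ; }.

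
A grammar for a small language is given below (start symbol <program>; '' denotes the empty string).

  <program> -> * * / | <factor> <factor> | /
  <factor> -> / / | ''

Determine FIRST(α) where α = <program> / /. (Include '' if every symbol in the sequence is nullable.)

{ *, / }

Add FIRST(<program>)\{''} = { *, / }; <program> is nullable, continue.
/ is a terminal; add {/} and stop.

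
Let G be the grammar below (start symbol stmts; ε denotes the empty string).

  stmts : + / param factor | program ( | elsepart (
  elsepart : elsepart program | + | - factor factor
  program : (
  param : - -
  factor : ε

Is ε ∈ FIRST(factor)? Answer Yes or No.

Yes

factor has an ε-production, so factor ⇒ ε.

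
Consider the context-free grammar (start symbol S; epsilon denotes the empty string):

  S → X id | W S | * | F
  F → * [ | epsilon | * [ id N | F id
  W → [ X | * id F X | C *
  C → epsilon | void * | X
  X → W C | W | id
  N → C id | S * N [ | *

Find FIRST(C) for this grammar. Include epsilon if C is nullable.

{ *, [, id, void, epsilon }

C → epsilon contributes epsilon.
C → void * contributes {void}.
From C → X: add FIRST(X) = { *, [, id, void }.
Union: FIRST(C) = { *, [, id, void, epsilon }.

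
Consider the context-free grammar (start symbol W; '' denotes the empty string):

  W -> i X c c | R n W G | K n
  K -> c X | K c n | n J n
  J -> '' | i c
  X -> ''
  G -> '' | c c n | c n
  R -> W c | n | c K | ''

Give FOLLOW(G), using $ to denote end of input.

In W -> R n W G: G is at the end, add FOLLOW(W) = { $, c }.
Union: FOLLOW(G) = { $, c }.

{ $, c }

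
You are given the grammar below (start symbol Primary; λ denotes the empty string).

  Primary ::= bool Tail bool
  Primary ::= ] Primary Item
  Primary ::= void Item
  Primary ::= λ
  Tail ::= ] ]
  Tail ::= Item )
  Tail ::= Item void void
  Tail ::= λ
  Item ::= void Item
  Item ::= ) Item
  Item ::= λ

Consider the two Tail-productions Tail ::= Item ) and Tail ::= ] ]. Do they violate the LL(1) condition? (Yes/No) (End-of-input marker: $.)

FIRST(Item )) = { ), void } and FIRST(] ]) = { ] }.
The FIRST sets are disjoint and neither alternative is nullable — no conflict.

No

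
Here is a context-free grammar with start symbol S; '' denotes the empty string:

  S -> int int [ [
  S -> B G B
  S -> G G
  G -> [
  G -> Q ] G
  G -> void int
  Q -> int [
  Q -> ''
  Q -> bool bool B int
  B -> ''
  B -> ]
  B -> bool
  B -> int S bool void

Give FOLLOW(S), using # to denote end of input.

S is the start symbol, so # ∈ FOLLOW(S).
In B -> int S bool void: add FIRST(bool void) = { bool }.
Union: FOLLOW(S) = { #, bool }.

{ #, bool }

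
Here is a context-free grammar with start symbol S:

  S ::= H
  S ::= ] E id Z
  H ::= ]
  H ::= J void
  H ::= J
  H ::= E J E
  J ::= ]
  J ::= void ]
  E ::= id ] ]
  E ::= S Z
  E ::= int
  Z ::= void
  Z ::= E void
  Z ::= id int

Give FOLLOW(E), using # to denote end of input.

In S ::= ] E id Z: add FIRST(id Z) = { id }.
In H ::= E J E: add FIRST(J E) = { ], void }.
In H ::= E J E: E is at the end, add FOLLOW(H) = { #, ], id, int, void }.
In Z ::= E void: add FIRST(void) = { void }.
Union: FOLLOW(E) = { #, ], id, int, void }.

{ #, ], id, int, void }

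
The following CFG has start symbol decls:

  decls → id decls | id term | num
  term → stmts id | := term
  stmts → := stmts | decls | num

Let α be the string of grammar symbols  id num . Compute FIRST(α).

id is a terminal; add {id} and stop.

{ id }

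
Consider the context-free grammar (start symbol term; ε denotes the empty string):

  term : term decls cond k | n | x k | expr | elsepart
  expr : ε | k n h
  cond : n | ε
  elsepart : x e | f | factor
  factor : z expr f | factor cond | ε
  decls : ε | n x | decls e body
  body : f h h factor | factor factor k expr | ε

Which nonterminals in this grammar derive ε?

{ body, cond, decls, elsepart, expr, factor, term }

Directly nullable (have an ε-production): expr, cond, factor, decls, body.
term : expr with every symbol nullable, so term is nullable.
elsepart : factor with every symbol nullable, so elsepart is nullable.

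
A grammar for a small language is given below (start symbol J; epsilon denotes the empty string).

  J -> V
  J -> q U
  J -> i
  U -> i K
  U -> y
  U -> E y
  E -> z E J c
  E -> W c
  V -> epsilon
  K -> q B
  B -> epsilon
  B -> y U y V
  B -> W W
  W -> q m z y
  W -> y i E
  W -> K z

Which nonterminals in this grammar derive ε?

Directly nullable (have an epsilon-production): V, B.
J -> V with every symbol nullable, so J is nullable.
No other nonterminal has a production whose RHS symbols are all nullable.

{ B, J, V }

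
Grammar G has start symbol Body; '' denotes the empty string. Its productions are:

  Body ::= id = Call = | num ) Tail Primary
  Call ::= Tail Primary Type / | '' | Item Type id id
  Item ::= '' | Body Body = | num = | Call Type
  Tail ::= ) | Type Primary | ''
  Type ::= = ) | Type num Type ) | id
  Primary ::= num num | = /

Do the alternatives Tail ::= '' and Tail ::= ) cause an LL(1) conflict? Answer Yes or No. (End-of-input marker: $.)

No

FIRST('') = { '' } and FIRST()) = { ) }.
The first is nullable but FOLLOW(Tail) = { =, num } is disjoint from FIRST of the second.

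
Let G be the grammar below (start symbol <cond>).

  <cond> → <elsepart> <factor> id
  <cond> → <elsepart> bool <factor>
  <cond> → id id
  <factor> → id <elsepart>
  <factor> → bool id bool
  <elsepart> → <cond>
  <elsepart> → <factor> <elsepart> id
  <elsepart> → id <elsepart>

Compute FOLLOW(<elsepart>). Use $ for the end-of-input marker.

In <cond> → <elsepart> <factor> id: add FIRST(<factor> id) = { bool, id }.
In <cond> → <elsepart> bool <factor>: add FIRST(bool <factor>) = { bool }.
In <factor> → id <elsepart>: <elsepart> is at the end, add FOLLOW(<factor>) = { $, bool, id }.
In <elsepart> → <factor> <elsepart> id: add FIRST(id) = { id }.
In <elsepart> → id <elsepart>: <elsepart> is at the end, add FOLLOW(<elsepart>) = { $, bool, id }.
Union: FOLLOW(<elsepart>) = { $, bool, id }.

{ $, bool, id }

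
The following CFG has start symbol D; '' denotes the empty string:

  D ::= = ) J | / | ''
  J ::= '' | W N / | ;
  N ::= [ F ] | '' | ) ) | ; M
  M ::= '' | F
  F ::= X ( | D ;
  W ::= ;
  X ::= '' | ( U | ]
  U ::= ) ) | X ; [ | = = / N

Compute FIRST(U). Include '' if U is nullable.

{ (, ), ;, =, ] }

U ::= ) ) contributes {)}.
From U ::= X ; [: X nullable, take FIRST(X) ∪ {;} = { (, ;, ] }.
U ::= = = / N contributes {=}.
Union: FIRST(U) = { (, ), ;, =, ] }.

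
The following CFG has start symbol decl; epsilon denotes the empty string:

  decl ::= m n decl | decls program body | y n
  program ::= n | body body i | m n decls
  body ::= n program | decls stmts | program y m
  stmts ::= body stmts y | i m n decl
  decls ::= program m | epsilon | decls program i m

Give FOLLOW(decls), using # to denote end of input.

In decl ::= decls program body: add FIRST(program body) = { i, m, n }.
In program ::= m n decls: decls is at the end, add FOLLOW(program) = { #, i, m, n, y }.
In body ::= decls stmts: add FIRST(stmts) = { i, m, n }.
In decls ::= decls program i m: add FIRST(program i m) = { i, m, n }.
Union: FOLLOW(decls) = { #, i, m, n, y }.

{ #, i, m, n, y }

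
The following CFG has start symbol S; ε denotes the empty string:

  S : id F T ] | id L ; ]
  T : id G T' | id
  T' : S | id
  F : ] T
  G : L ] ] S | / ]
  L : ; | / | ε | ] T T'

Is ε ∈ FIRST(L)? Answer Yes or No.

Yes

L has an ε-production, so L ⇒ ε.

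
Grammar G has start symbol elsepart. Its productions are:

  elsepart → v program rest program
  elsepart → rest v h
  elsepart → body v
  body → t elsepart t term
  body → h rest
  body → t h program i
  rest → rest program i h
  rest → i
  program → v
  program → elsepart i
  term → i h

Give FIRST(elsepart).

{ h, i, t, v }

elsepart → v program rest program contributes {v}.
From elsepart → rest v h: add FIRST(rest) = { i }.
From elsepart → body v: add FIRST(body) = { h, t }.
Union: FIRST(elsepart) = { h, i, t, v }.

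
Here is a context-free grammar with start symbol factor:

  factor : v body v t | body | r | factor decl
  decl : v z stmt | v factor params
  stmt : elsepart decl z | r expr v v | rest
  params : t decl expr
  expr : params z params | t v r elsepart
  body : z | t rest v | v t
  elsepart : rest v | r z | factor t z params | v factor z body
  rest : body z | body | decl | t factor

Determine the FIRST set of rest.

From rest : body z: add FIRST(body) = { t, v, z }.
From rest : body: add FIRST(body) = { t, v, z }.
From rest : decl: add FIRST(decl) = { v }.
rest : t factor contributes {t}.
Union: FIRST(rest) = { t, v, z }.

{ t, v, z }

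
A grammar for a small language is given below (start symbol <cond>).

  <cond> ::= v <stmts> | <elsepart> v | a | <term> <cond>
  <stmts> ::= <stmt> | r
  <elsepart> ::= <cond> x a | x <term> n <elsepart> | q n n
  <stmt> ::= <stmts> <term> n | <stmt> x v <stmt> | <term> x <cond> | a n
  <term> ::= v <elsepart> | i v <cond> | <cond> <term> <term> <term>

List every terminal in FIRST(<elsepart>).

From <elsepart> ::= <cond> x a: add FIRST(<cond>) = { a, i, q, v, x }.
<elsepart> ::= x <term> n <elsepart> contributes {x}.
<elsepart> ::= q n n contributes {q}.
Union: FIRST(<elsepart>) = { a, i, q, v, x }.

{ a, i, q, v, x }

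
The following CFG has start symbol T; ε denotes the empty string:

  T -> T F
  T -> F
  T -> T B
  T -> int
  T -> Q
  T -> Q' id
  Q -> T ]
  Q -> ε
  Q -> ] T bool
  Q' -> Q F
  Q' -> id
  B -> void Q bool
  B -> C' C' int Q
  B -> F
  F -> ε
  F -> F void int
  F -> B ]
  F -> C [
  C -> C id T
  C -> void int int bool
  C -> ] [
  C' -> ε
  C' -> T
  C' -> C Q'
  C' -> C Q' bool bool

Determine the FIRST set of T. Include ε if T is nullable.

From T -> T F: T, F nullable, take FIRST(T) ∪ FIRST(F) = { ], id, int, void }; also ε since the whole RHS is nullable.
From T -> F: add FIRST(F) = { ], id, int, void, ε } (including ε since F is nullable).
From T -> T B: T, B nullable, take FIRST(T) ∪ FIRST(B) = { ], id, int, void }; also ε since the whole RHS is nullable.
T -> int contributes {int}.
From T -> Q: add FIRST(Q) = { ], id, int, void, ε } (including ε since Q is nullable).
From T -> Q' id: Q' nullable, take FIRST(Q') ∪ {id} = { ], id, int, void }.
Union: FIRST(T) = { ], id, int, void, ε }.

{ ], id, int, void, ε }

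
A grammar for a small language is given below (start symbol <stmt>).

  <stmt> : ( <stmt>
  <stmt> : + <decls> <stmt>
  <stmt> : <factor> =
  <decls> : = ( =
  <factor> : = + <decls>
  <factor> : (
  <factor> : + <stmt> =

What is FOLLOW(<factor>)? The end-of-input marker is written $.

In <stmt> : <factor> =: add FIRST(=) = { = }.
Union: FOLLOW(<factor>) = { = }.

{ = }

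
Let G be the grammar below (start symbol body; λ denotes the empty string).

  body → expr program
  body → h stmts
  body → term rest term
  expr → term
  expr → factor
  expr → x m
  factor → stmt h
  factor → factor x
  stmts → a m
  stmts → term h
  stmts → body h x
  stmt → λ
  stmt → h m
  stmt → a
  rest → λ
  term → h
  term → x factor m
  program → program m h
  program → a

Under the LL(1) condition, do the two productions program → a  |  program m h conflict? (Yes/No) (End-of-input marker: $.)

FIRST(a) = { a } and FIRST(program m h) = { a }.
Both contain a, so the two alternatives are not disjoint — LL(1) conflict.

Yes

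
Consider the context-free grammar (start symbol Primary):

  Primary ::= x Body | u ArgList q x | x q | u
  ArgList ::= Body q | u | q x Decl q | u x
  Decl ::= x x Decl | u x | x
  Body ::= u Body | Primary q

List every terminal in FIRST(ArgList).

{ q, u, x }

From ArgList ::= Body q: add FIRST(Body) = { u, x }.
ArgList ::= u contributes {u}.
ArgList ::= q x Decl q contributes {q}.
ArgList ::= u x contributes {u}.
Union: FIRST(ArgList) = { q, u, x }.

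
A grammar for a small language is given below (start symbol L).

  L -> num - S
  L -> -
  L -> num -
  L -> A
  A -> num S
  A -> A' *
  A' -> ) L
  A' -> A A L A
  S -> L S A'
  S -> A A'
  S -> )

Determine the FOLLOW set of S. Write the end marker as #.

In L -> num - S: S is at the end, add FOLLOW(L) = { #, ), *, -, num }.
In A -> num S: S is at the end, add FOLLOW(A) = { #, ), *, -, num }.
In S -> L S A': add FIRST(A') = { ), num }.
Union: FOLLOW(S) = { #, ), *, -, num }.

{ #, ), *, -, num }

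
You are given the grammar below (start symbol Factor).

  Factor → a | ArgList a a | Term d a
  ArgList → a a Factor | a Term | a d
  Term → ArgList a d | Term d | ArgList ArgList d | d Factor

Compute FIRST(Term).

{ a, d }

From Term → ArgList a d: add FIRST(ArgList) = { a }.
From Term → Term d: add FIRST(Term) = { a, d }.
From Term → ArgList ArgList d: add FIRST(ArgList) = { a }.
Term → d Factor contributes {d}.
Union: FIRST(Term) = { a, d }.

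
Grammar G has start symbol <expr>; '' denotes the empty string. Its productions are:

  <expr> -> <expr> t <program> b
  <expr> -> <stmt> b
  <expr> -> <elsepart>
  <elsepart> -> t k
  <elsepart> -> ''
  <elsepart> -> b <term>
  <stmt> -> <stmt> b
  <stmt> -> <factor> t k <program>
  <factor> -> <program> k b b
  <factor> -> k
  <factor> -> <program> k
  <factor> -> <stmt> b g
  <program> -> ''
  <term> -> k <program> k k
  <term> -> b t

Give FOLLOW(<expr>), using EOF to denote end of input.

{ EOF, t }

<expr> is the start symbol, so EOF ∈ FOLLOW(<expr>).
In <expr> -> <expr> t <program> b: add FIRST(t <program> b) = { t }.
Union: FOLLOW(<expr>) = { EOF, t }.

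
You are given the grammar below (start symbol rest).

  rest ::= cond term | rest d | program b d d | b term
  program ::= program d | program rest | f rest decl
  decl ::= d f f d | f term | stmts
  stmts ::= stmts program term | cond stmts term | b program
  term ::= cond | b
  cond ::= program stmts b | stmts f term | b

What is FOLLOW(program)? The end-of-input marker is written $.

In rest ::= program b d d: add FIRST(b d d) = { b }.
In program ::= program d: add FIRST(d) = { d }.
In program ::= program rest: add FIRST(rest) = { b, f }.
In stmts ::= stmts program term: add FIRST(term) = { b, f }.
In stmts ::= b program: program is at the end, add FOLLOW(stmts) = { b, d, f }.
In cond ::= program stmts b: add FIRST(stmts b) = { b, f }.
Union: FOLLOW(program) = { b, d, f }.

{ b, d, f }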